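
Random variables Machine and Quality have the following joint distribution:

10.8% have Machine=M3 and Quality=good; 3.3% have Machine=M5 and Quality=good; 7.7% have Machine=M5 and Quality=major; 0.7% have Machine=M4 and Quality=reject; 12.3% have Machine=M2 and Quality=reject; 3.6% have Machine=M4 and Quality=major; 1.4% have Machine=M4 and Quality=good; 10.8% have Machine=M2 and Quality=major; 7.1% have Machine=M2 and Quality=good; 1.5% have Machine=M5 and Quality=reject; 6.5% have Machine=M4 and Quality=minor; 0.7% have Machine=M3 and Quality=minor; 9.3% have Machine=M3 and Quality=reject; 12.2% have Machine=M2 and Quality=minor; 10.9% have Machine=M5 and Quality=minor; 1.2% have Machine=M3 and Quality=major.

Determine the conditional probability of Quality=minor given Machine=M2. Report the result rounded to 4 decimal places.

0.2877

P(Machine=M2) = 0.071 + 0.122 + 0.108 + 0.123 = 0.424.
P(Quality=minor | Machine=M2) = 0.122/0.424 = 0.2877.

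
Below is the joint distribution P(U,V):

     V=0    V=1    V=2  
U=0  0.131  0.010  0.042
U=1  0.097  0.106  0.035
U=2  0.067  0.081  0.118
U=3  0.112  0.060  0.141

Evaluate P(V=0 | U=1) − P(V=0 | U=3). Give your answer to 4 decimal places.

P(U=1) = 0.097 + 0.106 + 0.035 = 0.238; P(V=0 | U=1) = 0.097/0.238 = 0.40756.
P(U=3) = 0.112 + 0.060 + 0.141 = 0.313; P(V=0 | U=3) = 0.112/0.313 = 0.35783.
Difference = 0.0497.

0.0497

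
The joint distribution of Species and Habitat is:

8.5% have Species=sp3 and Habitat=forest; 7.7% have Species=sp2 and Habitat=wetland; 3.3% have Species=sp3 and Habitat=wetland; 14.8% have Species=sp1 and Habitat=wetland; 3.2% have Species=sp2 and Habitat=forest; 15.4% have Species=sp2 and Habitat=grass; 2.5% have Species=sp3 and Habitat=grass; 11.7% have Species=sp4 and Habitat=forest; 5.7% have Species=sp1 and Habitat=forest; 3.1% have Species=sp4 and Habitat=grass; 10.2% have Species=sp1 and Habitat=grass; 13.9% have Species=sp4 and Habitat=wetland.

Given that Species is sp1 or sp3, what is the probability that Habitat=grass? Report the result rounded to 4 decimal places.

P(Species=sp1) = 0.057 + 0.102 + 0.148 = 0.307.
P(Species=sp3) = 0.085 + 0.025 + 0.033 = 0.143.
P(Species ∈ {sp1, sp3}) = 0.307 + 0.143 = 0.450; P(Habitat=grass, Species ∈ {sp1, sp3}) = 0.102 + 0.025 = 0.127.
P(Habitat=grass | Species ∈ {sp1, sp3}) = 0.127/0.450 = 0.2822.

0.2822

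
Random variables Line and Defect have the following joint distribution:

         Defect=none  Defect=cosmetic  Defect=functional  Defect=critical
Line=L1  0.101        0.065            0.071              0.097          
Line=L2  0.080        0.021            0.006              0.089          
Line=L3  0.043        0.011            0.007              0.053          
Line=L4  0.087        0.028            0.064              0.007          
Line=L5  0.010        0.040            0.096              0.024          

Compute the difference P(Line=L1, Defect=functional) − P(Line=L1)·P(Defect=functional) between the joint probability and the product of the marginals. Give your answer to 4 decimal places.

P(Line=L1) = 0.101 + 0.065 + 0.071 + 0.097 = 0.334.
P(Defect=functional) = 0.071 + 0.006 + 0.007 + 0.064 + 0.096 = 0.244.
P(Line=L1, Defect=functional) − P(Line=L1)P(Defect=functional) = 0.071 − 0.334×0.244 = -0.0105.

-0.0105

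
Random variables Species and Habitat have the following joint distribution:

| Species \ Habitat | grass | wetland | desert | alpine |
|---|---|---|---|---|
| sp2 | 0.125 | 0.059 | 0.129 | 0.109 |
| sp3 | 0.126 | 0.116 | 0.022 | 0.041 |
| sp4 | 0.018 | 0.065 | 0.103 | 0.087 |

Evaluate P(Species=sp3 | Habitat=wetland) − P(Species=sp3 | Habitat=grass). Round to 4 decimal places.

0.0149

P(Habitat=wetland) = 0.059 + 0.116 + 0.065 = 0.240; P(Species=sp3 | Habitat=wetland) = 0.116/0.240 = 0.48333.
P(Habitat=grass) = 0.125 + 0.126 + 0.018 = 0.269; P(Species=sp3 | Habitat=grass) = 0.126/0.269 = 0.46840.
Difference = 0.0149.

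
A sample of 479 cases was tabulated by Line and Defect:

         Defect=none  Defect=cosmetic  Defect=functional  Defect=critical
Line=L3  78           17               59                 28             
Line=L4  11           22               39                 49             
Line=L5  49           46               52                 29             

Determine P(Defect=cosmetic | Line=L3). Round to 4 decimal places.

0.0934

Total with Line=L3: 78 + 17 + 59 + 28 = 182.
P(Defect=cosmetic | Line=L3) = 17/182 = 0.0934.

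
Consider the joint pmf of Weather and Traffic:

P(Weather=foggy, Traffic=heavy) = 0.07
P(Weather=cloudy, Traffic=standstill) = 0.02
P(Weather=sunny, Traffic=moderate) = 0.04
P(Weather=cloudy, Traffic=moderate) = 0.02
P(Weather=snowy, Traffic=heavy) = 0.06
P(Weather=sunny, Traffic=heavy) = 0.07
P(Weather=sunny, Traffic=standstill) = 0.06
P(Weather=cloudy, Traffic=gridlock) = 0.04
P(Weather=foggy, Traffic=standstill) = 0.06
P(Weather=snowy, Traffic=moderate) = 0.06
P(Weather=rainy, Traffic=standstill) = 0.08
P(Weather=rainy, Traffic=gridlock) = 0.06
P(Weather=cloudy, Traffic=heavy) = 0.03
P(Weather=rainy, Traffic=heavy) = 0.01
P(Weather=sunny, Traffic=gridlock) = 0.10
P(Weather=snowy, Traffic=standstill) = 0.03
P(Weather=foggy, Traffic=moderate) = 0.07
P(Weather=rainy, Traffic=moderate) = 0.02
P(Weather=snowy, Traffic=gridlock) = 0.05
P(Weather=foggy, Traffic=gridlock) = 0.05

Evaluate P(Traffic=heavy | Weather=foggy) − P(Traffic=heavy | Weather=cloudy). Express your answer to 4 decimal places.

P(Weather=foggy) = 0.07 + 0.07 + 0.05 + 0.06 = 0.25; P(Traffic=heavy | Weather=foggy) = 0.07/0.25 = 0.28000.
P(Weather=cloudy) = 0.02 + 0.03 + 0.04 + 0.02 = 0.11; P(Traffic=heavy | Weather=cloudy) = 0.03/0.11 = 0.27273.
Difference = 0.0073.

0.0073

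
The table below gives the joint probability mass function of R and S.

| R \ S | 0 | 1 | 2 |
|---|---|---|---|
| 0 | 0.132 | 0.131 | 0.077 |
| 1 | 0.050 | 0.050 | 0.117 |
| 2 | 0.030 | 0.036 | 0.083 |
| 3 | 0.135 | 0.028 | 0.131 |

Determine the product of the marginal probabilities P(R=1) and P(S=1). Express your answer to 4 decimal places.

P(R=1) = 0.050 + 0.050 + 0.117 = 0.217.
P(S=1) = 0.131 + 0.050 + 0.036 + 0.028 = 0.245.
Product: 0.217 × 0.245 = 0.0532.

0.0532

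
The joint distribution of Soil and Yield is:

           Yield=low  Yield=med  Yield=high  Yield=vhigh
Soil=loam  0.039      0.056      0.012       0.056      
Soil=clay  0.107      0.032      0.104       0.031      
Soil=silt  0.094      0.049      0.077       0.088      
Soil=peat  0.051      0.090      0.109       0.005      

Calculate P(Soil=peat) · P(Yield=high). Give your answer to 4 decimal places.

P(Soil=peat) = 0.051 + 0.090 + 0.109 + 0.005 = 0.255.
P(Yield=high) = 0.012 + 0.104 + 0.077 + 0.109 = 0.302.
Product: 0.255 × 0.302 = 0.0770.

0.0770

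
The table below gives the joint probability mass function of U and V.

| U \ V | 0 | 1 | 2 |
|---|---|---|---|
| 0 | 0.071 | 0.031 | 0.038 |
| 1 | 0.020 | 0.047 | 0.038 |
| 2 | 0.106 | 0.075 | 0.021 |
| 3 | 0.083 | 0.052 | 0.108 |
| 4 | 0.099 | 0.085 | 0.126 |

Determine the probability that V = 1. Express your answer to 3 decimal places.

P(V=1) = 0.031 + 0.047 + 0.075 + 0.052 + 0.085 = 0.290.

0.290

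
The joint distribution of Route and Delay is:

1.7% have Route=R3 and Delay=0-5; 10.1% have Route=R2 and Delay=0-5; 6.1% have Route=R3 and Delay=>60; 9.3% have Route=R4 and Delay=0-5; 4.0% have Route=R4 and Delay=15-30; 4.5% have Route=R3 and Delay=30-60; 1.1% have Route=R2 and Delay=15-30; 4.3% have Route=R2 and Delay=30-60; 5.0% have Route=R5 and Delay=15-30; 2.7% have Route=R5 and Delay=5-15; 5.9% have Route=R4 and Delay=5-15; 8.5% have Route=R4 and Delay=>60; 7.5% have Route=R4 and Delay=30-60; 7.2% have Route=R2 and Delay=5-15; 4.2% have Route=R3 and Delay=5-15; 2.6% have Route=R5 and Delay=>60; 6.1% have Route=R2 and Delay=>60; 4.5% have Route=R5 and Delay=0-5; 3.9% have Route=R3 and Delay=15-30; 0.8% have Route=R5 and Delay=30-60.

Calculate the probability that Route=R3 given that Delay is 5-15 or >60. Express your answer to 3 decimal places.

0.238

P(Delay=5-15) = 0.072 + 0.042 + 0.059 + 0.027 = 0.200.
P(Delay=>60) = 0.061 + 0.061 + 0.085 + 0.026 = 0.233.
P(Delay ∈ {5-15, >60}) = 0.200 + 0.233 = 0.433; P(Route=R3, Delay ∈ {5-15, >60}) = 0.042 + 0.061 = 0.103.
P(Route=R3 | Delay ∈ {5-15, >60}) = 0.103/0.433 = 0.238.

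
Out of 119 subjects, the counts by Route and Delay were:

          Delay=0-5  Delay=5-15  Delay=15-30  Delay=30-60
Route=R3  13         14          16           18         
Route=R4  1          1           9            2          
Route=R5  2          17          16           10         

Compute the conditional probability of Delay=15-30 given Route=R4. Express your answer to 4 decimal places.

0.6923

Total with Route=R4: 1 + 1 + 9 + 2 = 13.
P(Delay=15-30 | Route=R4) = 9/13 = 0.6923.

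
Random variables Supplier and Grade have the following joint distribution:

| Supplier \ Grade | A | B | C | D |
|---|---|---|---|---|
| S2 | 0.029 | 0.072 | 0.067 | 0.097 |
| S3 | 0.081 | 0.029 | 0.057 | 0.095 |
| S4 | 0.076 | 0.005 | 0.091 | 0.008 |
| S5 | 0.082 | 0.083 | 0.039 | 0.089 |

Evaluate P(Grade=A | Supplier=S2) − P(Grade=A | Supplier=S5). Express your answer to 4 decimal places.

-0.1704

P(Supplier=S2) = 0.029 + 0.072 + 0.067 + 0.097 = 0.265; P(Grade=A | Supplier=S2) = 0.029/0.265 = 0.10943.
P(Supplier=S5) = 0.082 + 0.083 + 0.039 + 0.089 = 0.293; P(Grade=A | Supplier=S5) = 0.082/0.293 = 0.27986.
Difference = -0.1704.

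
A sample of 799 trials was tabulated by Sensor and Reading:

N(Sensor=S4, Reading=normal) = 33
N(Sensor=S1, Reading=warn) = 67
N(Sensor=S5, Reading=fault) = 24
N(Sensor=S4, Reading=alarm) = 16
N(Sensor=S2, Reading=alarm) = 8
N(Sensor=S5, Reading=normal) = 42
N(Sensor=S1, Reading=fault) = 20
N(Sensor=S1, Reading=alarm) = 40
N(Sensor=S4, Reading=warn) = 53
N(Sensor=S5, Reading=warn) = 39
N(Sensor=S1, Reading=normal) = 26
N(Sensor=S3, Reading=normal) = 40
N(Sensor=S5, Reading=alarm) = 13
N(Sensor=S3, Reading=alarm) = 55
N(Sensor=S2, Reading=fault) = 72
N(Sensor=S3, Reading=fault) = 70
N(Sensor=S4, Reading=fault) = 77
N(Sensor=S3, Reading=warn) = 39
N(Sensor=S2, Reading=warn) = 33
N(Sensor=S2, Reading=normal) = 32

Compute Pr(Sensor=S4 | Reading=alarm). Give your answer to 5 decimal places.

0.12121

Total with Reading=alarm: 40 + 8 + 55 + 16 + 13 = 132.
P(Sensor=S4 | Reading=alarm) = 16/132 = 0.12121.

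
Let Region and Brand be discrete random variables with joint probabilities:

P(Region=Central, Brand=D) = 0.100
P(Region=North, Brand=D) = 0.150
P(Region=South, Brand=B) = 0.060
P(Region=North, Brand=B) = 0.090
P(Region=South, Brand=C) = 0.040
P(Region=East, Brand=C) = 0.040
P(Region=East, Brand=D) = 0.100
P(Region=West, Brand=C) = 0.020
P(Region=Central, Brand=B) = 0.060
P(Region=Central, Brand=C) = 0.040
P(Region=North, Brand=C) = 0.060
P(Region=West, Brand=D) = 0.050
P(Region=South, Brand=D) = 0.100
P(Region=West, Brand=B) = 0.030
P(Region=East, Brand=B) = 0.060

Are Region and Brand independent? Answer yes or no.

yes

Every cell satisfies P(Region,Brand) = P(Region)·P(Brand). For instance P(Region=South) = 0.200, P(Brand=B) = 0.300, and 0.200×0.300 = 0.060 matches the joint entry. So Region and Brand are independent.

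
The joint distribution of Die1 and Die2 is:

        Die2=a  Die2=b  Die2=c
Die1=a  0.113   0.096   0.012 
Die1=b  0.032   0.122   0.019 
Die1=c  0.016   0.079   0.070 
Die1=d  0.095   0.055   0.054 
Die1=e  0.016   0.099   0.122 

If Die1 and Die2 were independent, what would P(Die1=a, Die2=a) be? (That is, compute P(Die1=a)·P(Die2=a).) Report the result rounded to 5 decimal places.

0.06011

P(Die1=a) = 0.113 + 0.096 + 0.012 = 0.221.
P(Die2=a) = 0.113 + 0.032 + 0.016 + 0.095 + 0.016 = 0.272.
Product: 0.221 × 0.272 = 0.06011.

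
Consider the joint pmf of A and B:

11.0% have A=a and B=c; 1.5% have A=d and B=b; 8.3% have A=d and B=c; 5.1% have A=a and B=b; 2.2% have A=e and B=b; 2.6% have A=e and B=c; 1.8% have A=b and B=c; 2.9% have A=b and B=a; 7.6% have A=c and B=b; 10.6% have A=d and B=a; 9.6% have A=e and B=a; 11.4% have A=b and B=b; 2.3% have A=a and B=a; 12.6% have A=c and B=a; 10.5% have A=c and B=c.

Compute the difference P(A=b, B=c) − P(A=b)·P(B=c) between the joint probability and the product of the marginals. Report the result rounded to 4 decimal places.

-0.0371

P(A=b) = 0.029 + 0.114 + 0.018 = 0.161.
P(B=c) = 0.110 + 0.018 + 0.105 + 0.083 + 0.026 = 0.342.
P(A=b, B=c) − P(A=b)P(B=c) = 0.018 − 0.161×0.342 = -0.0371.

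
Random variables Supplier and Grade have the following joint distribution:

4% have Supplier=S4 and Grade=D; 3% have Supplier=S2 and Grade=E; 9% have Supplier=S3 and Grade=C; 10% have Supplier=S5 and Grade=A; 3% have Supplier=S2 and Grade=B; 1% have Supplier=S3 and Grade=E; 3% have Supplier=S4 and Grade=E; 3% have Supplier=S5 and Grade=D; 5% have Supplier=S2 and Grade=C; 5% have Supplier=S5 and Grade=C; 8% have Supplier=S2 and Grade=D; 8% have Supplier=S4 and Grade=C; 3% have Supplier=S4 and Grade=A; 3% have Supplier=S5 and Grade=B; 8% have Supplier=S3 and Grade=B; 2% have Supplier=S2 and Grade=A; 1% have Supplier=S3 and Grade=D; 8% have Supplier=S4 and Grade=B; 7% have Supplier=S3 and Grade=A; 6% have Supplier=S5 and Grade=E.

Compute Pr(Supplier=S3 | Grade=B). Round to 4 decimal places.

P(Grade=B) = 0.03 + 0.08 + 0.08 + 0.03 = 0.22.
P(Supplier=S3 | Grade=B) = 0.08/0.22 = 0.3636.

0.3636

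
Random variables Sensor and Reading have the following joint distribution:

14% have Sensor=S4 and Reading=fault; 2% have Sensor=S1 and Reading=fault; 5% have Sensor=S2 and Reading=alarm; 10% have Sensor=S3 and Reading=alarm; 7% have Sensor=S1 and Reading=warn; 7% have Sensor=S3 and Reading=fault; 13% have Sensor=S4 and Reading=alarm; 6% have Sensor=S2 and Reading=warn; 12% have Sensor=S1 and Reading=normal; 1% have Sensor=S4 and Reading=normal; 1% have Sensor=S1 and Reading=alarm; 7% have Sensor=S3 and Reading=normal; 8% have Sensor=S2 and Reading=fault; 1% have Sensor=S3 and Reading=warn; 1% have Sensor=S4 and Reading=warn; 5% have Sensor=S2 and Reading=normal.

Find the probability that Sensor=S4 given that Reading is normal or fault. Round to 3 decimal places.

0.268

P(Reading=normal) = 0.12 + 0.05 + 0.07 + 0.01 = 0.25.
P(Reading=fault) = 0.02 + 0.08 + 0.07 + 0.14 = 0.31.
P(Reading ∈ {normal, fault}) = 0.25 + 0.31 = 0.56; P(Sensor=S4, Reading ∈ {normal, fault}) = 0.01 + 0.14 = 0.15.
P(Sensor=S4 | Reading ∈ {normal, fault}) = 0.15/0.56 = 0.268.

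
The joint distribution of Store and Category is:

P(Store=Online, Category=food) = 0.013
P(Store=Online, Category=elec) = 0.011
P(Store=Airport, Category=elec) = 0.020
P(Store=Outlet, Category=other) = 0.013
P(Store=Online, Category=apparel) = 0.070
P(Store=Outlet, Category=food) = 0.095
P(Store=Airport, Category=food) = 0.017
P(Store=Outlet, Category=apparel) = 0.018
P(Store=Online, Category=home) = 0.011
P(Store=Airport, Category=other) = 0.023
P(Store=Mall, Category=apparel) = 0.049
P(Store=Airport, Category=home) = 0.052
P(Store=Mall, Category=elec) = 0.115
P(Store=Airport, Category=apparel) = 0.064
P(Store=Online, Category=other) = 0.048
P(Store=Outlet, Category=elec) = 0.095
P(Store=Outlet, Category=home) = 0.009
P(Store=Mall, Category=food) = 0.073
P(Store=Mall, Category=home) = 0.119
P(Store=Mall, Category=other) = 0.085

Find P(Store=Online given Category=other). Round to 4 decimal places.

0.2840

P(Category=other) = 0.085 + 0.023 + 0.013 + 0.048 = 0.169.
P(Store=Online | Category=other) = 0.048/0.169 = 0.2840.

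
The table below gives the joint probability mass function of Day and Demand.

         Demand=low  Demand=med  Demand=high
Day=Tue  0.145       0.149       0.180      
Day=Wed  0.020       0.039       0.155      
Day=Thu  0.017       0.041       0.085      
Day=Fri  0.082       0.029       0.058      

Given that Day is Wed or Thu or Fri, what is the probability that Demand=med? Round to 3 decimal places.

P(Day=Wed) = 0.020 + 0.039 + 0.155 = 0.214.
P(Day=Thu) = 0.017 + 0.041 + 0.085 = 0.143.
P(Day=Fri) = 0.082 + 0.029 + 0.058 = 0.169.
P(Day ∈ {Wed, Thu, Fri}) = 0.214 + 0.143 + 0.169 = 0.526; P(Demand=med, Day ∈ {Wed, Thu, Fri}) = 0.039 + 0.041 + 0.029 = 0.109.
P(Demand=med | Day ∈ {Wed, Thu, Fri}) = 0.109/0.526 = 0.207.

0.207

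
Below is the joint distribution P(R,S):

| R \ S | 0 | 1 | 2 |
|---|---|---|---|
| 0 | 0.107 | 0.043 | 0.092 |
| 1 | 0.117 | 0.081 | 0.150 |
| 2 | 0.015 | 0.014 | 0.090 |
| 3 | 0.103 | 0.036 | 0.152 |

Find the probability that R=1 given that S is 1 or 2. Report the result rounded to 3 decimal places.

P(S=1) = 0.043 + 0.081 + 0.014 + 0.036 = 0.174.
P(S=2) = 0.092 + 0.150 + 0.090 + 0.152 = 0.484.
P(S ∈ {1, 2}) = 0.174 + 0.484 = 0.658; P(R=1, S ∈ {1, 2}) = 0.081 + 0.150 = 0.231.
P(R=1 | S ∈ {1, 2}) = 0.231/0.658 = 0.351.

0.351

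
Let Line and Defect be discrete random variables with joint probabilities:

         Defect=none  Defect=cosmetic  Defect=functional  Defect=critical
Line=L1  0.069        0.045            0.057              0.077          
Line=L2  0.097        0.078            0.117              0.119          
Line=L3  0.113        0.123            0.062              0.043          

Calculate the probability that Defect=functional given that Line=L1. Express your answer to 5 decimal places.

0.22984

P(Line=L1) = 0.069 + 0.045 + 0.057 + 0.077 = 0.248.
P(Defect=functional | Line=L1) = 0.057/0.248 = 0.22984.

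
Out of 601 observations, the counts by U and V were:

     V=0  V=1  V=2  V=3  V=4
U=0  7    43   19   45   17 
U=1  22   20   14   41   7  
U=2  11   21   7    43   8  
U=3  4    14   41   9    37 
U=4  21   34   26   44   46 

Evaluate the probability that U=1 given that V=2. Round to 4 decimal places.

0.1308

Total with V=2: 19 + 14 + 7 + 41 + 26 = 107.
P(U=1 | V=2) = 14/107 = 0.1308.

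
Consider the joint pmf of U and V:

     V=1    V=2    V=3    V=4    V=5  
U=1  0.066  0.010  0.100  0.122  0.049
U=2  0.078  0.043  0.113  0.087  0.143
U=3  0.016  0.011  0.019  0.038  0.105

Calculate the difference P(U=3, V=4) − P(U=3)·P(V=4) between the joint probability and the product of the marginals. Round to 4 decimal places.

-0.0087

P(U=3) = 0.016 + 0.011 + 0.019 + 0.038 + 0.105 = 0.189.
P(V=4) = 0.122 + 0.087 + 0.038 = 0.247.
P(U=3, V=4) − P(U=3)P(V=4) = 0.038 − 0.189×0.247 = -0.0087.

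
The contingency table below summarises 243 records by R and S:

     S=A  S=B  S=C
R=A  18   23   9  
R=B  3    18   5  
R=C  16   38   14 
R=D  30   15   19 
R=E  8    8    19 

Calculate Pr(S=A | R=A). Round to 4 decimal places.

Total with R=A: 18 + 23 + 9 = 50.
P(S=A | R=A) = 18/50 = 0.3600.

0.3600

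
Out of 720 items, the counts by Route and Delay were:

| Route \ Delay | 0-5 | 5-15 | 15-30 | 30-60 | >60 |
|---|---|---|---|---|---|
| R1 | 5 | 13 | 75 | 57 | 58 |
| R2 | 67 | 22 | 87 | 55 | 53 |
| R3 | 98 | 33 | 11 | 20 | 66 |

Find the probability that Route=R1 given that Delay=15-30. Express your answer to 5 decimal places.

Total with Delay=15-30: 75 + 87 + 11 = 173.
P(Route=R1 | Delay=15-30) = 75/173 = 0.43353.

0.43353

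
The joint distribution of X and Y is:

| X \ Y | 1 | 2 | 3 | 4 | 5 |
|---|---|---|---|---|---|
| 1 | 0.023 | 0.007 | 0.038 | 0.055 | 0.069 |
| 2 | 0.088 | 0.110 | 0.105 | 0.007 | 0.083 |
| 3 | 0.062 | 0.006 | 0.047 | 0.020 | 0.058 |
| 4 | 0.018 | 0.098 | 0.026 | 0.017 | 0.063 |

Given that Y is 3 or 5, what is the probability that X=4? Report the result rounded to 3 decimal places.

P(Y=3) = 0.038 + 0.105 + 0.047 + 0.026 = 0.216.
P(Y=5) = 0.069 + 0.083 + 0.058 + 0.063 = 0.273.
P(Y ∈ {3, 5}) = 0.216 + 0.273 = 0.489; P(X=4, Y ∈ {3, 5}) = 0.026 + 0.063 = 0.089.
P(X=4 | Y ∈ {3, 5}) = 0.089/0.489 = 0.182.

0.182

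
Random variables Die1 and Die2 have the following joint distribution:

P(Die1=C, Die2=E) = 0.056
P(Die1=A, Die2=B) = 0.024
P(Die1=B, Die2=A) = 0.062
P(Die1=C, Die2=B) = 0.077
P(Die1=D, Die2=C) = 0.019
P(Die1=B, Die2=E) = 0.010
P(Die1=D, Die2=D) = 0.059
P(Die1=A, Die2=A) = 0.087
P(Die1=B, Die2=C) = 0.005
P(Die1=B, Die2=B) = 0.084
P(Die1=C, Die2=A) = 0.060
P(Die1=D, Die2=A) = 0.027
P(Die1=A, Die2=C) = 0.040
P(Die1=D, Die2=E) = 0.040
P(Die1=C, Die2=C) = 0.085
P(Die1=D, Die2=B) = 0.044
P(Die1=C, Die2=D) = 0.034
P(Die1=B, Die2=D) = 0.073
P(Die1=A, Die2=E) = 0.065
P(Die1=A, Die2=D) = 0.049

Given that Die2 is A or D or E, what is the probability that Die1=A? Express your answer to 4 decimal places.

P(Die2=A) = 0.087 + 0.062 + 0.060 + 0.027 = 0.236.
P(Die2=D) = 0.049 + 0.073 + 0.034 + 0.059 = 0.215.
P(Die2=E) = 0.065 + 0.010 + 0.056 + 0.040 = 0.171.
P(Die2 ∈ {A, D, E}) = 0.236 + 0.215 + 0.171 = 0.622; P(Die1=A, Die2 ∈ {A, D, E}) = 0.087 + 0.049 + 0.065 = 0.201.
P(Die1=A | Die2 ∈ {A, D, E}) = 0.201/0.622 = 0.3232.

0.3232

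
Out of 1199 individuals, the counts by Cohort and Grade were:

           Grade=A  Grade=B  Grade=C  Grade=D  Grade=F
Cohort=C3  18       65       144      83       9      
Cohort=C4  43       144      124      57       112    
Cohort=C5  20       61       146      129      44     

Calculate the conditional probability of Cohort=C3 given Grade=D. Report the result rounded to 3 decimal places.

Total with Grade=D: 83 + 57 + 129 = 269.
P(Cohort=C3 | Grade=D) = 83/269 = 0.309.

0.309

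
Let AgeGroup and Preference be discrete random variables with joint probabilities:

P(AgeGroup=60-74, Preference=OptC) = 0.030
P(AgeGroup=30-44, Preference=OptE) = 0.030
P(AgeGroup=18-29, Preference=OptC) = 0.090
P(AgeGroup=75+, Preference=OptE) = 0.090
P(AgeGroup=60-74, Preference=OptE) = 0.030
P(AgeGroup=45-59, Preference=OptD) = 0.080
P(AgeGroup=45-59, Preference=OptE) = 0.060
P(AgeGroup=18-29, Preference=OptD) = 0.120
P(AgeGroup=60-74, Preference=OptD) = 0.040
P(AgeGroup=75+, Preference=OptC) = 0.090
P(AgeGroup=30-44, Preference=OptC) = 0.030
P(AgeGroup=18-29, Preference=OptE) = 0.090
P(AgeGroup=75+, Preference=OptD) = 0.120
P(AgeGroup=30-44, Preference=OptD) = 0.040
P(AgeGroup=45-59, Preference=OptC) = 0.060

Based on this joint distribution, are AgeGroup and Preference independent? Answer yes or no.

yes

Every cell satisfies P(AgeGroup,Preference) = P(AgeGroup)·P(Preference). For instance P(AgeGroup=60-74) = 0.100, P(Preference=OptE) = 0.300, and 0.100×0.300 = 0.030 matches the joint entry. So AgeGroup and Preference are independent.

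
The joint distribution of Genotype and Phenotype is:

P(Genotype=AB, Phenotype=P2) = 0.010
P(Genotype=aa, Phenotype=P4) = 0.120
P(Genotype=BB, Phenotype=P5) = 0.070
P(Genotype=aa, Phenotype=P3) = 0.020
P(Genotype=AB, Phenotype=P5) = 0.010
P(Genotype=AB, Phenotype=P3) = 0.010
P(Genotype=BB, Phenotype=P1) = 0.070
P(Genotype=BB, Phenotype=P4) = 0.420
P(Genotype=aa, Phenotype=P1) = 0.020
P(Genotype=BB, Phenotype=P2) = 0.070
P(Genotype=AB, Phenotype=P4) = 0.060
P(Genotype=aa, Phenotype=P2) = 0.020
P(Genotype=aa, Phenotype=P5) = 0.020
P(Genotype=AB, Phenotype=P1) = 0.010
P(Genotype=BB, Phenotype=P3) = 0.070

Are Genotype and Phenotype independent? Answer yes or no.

yes

Every cell satisfies P(Genotype,Phenotype) = P(Genotype)·P(Phenotype). For instance P(Genotype=AB) = 0.100, P(Phenotype=P1) = 0.100, and 0.100×0.100 = 0.010 matches the joint entry. So Genotype and Phenotype are independent.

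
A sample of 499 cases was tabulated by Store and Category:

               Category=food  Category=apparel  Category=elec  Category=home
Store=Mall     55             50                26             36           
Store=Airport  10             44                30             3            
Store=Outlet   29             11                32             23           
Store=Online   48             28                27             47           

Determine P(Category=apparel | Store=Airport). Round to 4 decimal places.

Total with Store=Airport: 10 + 44 + 30 + 3 = 87.
P(Category=apparel | Store=Airport) = 44/87 = 0.5057.

0.5057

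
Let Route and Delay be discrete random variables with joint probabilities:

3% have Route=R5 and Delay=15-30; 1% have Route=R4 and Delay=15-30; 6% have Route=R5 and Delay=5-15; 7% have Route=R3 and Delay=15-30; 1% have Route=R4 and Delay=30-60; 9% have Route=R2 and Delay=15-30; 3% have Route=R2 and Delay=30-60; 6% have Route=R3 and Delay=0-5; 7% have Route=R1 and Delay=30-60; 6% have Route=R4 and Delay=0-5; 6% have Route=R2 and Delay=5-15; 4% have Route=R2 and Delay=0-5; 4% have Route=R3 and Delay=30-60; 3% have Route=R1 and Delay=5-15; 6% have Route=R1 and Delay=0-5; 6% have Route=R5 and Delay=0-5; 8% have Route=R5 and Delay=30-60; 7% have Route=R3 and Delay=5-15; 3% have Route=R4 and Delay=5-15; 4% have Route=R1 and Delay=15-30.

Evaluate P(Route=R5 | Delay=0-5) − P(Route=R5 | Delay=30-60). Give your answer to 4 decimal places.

P(Delay=0-5) = 0.06 + 0.04 + 0.06 + 0.06 + 0.06 = 0.28; P(Route=R5 | Delay=0-5) = 0.06/0.28 = 0.21429.
P(Delay=30-60) = 0.07 + 0.03 + 0.04 + 0.01 + 0.08 = 0.23; P(Route=R5 | Delay=30-60) = 0.08/0.23 = 0.34783.
Difference = -0.1335.

-0.1335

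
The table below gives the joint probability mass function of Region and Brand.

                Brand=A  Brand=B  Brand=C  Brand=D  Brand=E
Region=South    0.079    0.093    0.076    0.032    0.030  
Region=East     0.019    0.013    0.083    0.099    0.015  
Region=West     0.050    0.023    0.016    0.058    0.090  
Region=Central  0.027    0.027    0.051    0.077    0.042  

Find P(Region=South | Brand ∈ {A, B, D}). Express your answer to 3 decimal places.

0.342

P(Brand=A) = 0.079 + 0.019 + 0.050 + 0.027 = 0.175.
P(Brand=B) = 0.093 + 0.013 + 0.023 + 0.027 = 0.156.
P(Brand=D) = 0.032 + 0.099 + 0.058 + 0.077 = 0.266.
P(Brand ∈ {A, B, D}) = 0.175 + 0.156 + 0.266 = 0.597; P(Region=South, Brand ∈ {A, B, D}) = 0.079 + 0.093 + 0.032 = 0.204.
P(Region=South | Brand ∈ {A, B, D}) = 0.204/0.597 = 0.342.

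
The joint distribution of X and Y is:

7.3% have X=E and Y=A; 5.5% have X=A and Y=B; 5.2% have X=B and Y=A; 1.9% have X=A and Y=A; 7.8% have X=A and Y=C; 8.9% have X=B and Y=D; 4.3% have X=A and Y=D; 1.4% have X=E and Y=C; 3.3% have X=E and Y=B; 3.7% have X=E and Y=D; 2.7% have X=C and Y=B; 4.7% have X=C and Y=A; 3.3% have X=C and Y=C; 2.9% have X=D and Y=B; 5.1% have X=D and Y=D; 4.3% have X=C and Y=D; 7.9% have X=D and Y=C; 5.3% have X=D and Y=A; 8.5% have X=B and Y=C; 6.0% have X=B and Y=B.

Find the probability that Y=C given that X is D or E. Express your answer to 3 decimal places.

0.252

P(X=D) = 0.053 + 0.029 + 0.079 + 0.051 = 0.212.
P(X=E) = 0.073 + 0.033 + 0.014 + 0.037 = 0.157.
P(X ∈ {D, E}) = 0.212 + 0.157 = 0.369; P(Y=C, X ∈ {D, E}) = 0.079 + 0.014 = 0.093.
P(Y=C | X ∈ {D, E}) = 0.093/0.369 = 0.252.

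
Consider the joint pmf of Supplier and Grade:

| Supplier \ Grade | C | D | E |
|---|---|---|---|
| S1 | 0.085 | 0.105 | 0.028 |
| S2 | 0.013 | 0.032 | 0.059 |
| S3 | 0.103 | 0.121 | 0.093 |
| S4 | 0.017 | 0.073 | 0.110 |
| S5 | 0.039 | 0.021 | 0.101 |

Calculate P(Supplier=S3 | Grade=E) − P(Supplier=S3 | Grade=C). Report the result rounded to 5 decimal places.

P(Grade=E) = 0.028 + 0.059 + 0.093 + 0.110 + 0.101 = 0.391; P(Supplier=S3 | Grade=E) = 0.093/0.391 = 0.237852.
P(Grade=C) = 0.085 + 0.013 + 0.103 + 0.017 + 0.039 = 0.257; P(Supplier=S3 | Grade=C) = 0.103/0.257 = 0.400778.
Difference = -0.16293.

-0.16293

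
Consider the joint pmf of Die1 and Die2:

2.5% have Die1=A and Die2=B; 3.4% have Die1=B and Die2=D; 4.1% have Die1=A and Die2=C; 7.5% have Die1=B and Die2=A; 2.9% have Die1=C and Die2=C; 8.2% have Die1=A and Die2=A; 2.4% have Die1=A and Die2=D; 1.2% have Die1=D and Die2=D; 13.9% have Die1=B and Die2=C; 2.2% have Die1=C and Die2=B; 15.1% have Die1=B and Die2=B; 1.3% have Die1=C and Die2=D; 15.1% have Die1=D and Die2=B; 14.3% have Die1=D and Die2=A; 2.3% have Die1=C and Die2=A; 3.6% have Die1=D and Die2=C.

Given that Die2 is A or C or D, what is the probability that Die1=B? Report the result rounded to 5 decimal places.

0.38095

P(Die2=A) = 0.082 + 0.075 + 0.023 + 0.143 = 0.323.
P(Die2=C) = 0.041 + 0.139 + 0.029 + 0.036 = 0.245.
P(Die2=D) = 0.024 + 0.034 + 0.013 + 0.012 = 0.083.
P(Die2 ∈ {A, C, D}) = 0.323 + 0.245 + 0.083 = 0.651; P(Die1=B, Die2 ∈ {A, C, D}) = 0.075 + 0.139 + 0.034 = 0.248.
P(Die1=B | Die2 ∈ {A, C, D}) = 0.248/0.651 = 0.38095.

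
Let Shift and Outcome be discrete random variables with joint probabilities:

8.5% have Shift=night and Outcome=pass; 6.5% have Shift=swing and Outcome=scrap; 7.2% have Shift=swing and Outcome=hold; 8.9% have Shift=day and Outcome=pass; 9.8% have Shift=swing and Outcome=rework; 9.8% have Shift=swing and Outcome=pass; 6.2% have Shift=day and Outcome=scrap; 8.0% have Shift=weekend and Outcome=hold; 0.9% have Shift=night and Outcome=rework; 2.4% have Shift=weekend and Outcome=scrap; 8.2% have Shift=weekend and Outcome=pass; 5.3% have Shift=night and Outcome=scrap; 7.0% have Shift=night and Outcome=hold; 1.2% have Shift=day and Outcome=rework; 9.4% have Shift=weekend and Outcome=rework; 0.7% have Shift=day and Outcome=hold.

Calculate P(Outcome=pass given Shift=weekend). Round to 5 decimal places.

P(Shift=weekend) = 0.082 + 0.094 + 0.024 + 0.080 = 0.280.
P(Outcome=pass | Shift=weekend) = 0.082/0.280 = 0.29286.

0.29286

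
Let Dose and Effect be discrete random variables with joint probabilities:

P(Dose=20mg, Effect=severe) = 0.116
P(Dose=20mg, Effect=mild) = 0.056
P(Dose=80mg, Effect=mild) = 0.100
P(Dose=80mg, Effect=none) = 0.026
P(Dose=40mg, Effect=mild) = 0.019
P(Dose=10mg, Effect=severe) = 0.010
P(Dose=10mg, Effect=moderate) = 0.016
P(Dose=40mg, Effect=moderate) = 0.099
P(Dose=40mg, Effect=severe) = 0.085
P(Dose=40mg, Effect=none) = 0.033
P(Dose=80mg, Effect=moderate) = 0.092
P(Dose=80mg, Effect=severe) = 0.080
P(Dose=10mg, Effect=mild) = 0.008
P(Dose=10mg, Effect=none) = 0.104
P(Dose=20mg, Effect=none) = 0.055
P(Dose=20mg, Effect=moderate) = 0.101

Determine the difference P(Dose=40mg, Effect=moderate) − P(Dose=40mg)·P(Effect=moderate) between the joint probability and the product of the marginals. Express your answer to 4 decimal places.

P(Dose=40mg) = 0.033 + 0.019 + 0.099 + 0.085 = 0.236.
P(Effect=moderate) = 0.016 + 0.101 + 0.099 + 0.092 = 0.308.
P(Dose=40mg, Effect=moderate) − P(Dose=40mg)P(Effect=moderate) = 0.099 − 0.236×0.308 = 0.0263.

0.0263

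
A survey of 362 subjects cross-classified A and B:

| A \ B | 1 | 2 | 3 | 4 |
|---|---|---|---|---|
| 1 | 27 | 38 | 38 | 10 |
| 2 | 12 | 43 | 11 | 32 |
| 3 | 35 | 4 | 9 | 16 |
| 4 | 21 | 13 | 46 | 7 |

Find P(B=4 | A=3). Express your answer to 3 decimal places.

0.250

Total with A=3: 35 + 4 + 9 + 16 = 64.
P(B=4 | A=3) = 16/64 = 0.250.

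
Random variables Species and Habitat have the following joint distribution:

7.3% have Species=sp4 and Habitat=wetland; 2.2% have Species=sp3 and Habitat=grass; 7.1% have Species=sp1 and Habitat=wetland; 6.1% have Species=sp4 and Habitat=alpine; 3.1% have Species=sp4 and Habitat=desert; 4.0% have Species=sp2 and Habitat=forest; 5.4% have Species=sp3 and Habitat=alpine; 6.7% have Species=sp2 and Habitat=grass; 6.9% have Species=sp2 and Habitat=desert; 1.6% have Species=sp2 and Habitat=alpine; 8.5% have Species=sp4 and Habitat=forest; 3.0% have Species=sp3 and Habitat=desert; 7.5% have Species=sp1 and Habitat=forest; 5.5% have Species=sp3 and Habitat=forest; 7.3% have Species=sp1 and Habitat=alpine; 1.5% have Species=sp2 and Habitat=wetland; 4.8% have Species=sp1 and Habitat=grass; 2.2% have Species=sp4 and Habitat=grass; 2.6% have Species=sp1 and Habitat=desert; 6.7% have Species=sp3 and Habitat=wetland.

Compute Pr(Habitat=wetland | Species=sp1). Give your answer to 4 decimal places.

0.2423

P(Species=sp1) = 0.075 + 0.048 + 0.071 + 0.026 + 0.073 = 0.293.
P(Habitat=wetland | Species=sp1) = 0.071/0.293 = 0.2423.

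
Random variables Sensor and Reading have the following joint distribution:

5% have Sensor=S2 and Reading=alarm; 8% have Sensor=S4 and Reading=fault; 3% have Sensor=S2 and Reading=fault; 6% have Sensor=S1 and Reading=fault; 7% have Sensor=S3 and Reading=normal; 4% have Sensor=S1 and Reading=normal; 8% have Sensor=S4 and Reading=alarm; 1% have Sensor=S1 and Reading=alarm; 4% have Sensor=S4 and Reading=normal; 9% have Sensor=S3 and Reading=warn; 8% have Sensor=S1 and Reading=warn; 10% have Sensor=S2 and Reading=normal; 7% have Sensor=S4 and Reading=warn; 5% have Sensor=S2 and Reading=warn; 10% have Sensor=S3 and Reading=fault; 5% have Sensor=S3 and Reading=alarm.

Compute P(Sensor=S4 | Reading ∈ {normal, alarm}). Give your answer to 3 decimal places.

0.273

P(Reading=normal) = 0.04 + 0.10 + 0.07 + 0.04 = 0.25.
P(Reading=alarm) = 0.01 + 0.05 + 0.05 + 0.08 = 0.19.
P(Reading ∈ {normal, alarm}) = 0.25 + 0.19 = 0.44; P(Sensor=S4, Reading ∈ {normal, alarm}) = 0.04 + 0.08 = 0.12.
P(Sensor=S4 | Reading ∈ {normal, alarm}) = 0.12/0.44 = 0.273.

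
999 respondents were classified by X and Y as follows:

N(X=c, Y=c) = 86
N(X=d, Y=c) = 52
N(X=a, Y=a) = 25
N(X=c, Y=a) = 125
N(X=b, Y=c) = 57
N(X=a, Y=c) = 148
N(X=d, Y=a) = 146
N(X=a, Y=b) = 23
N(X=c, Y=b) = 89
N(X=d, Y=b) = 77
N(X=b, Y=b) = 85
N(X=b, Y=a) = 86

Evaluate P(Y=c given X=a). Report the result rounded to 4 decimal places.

0.7551

Total with X=a: 25 + 23 + 148 = 196.
P(Y=c | X=a) = 148/196 = 0.7551.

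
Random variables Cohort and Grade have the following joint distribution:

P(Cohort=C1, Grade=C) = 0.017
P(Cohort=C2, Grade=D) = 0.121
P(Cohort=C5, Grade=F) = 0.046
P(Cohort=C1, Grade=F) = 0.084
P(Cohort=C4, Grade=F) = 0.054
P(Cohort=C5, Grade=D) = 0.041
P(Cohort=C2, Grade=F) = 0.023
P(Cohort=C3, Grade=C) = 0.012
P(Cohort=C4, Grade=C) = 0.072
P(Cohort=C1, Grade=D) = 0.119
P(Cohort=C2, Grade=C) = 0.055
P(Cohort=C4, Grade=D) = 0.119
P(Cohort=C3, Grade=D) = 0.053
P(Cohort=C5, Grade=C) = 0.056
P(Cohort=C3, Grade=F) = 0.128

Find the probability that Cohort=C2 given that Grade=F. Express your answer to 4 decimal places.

0.0687

P(Grade=F) = 0.084 + 0.023 + 0.128 + 0.054 + 0.046 = 0.335.
P(Cohort=C2 | Grade=F) = 0.023/0.335 = 0.0687.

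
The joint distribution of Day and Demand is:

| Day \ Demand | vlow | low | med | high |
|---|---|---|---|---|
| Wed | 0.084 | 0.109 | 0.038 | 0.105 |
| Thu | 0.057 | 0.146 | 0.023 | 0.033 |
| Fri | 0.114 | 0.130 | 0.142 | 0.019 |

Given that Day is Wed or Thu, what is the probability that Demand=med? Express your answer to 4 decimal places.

0.1025

P(Day=Wed) = 0.084 + 0.109 + 0.038 + 0.105 = 0.336.
P(Day=Thu) = 0.057 + 0.146 + 0.023 + 0.033 = 0.259.
P(Day ∈ {Wed, Thu}) = 0.336 + 0.259 = 0.595; P(Demand=med, Day ∈ {Wed, Thu}) = 0.038 + 0.023 = 0.061.
P(Demand=med | Day ∈ {Wed, Thu}) = 0.061/0.595 = 0.1025.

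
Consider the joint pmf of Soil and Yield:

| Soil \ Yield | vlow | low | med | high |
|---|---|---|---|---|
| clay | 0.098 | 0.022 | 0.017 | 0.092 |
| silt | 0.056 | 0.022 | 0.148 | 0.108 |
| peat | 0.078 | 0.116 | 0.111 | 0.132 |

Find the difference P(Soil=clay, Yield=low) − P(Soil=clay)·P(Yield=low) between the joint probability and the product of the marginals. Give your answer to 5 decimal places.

P(Soil=clay) = 0.098 + 0.022 + 0.017 + 0.092 = 0.229.
P(Yield=low) = 0.022 + 0.022 + 0.116 = 0.160.
P(Soil=clay, Yield=low) − P(Soil=clay)P(Yield=low) = 0.022 − 0.229×0.160 = -0.01464.

-0.01464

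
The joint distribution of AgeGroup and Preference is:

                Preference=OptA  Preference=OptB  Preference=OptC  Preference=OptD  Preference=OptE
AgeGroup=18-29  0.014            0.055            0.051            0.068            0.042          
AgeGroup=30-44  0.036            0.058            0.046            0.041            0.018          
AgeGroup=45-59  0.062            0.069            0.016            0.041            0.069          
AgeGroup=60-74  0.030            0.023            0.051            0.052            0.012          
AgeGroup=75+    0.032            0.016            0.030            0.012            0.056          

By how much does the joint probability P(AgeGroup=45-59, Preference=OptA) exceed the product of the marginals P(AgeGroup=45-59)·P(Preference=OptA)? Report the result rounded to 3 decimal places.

P(AgeGroup=45-59) = 0.062 + 0.069 + 0.016 + 0.041 + 0.069 = 0.257.
P(Preference=OptA) = 0.014 + 0.036 + 0.062 + 0.030 + 0.032 = 0.174.
P(AgeGroup=45-59, Preference=OptA) − P(AgeGroup=45-59)P(Preference=OptA) = 0.062 − 0.257×0.174 = 0.017.

0.017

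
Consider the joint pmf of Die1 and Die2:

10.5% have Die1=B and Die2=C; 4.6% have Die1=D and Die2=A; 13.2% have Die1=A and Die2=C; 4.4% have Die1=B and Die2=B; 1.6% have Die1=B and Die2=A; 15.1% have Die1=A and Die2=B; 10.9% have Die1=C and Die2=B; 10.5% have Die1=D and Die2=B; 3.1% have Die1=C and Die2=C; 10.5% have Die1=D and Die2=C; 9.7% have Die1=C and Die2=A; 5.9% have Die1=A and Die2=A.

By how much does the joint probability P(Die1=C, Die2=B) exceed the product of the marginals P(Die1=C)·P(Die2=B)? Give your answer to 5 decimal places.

0.01207

P(Die1=C) = 0.097 + 0.109 + 0.031 = 0.237.
P(Die2=B) = 0.151 + 0.044 + 0.109 + 0.105 = 0.409.
P(Die1=C, Die2=B) − P(Die1=C)P(Die2=B) = 0.109 − 0.237×0.409 = 0.01207.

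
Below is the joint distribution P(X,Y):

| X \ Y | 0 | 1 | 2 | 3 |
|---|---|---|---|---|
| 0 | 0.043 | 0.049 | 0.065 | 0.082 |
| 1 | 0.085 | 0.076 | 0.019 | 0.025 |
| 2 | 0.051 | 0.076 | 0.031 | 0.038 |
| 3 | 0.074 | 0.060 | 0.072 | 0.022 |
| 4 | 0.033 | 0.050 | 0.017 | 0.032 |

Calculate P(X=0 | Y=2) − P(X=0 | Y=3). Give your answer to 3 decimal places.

P(Y=2) = 0.065 + 0.019 + 0.031 + 0.072 + 0.017 = 0.204; P(X=0 | Y=2) = 0.065/0.204 = 0.3186.
P(Y=3) = 0.082 + 0.025 + 0.038 + 0.022 + 0.032 = 0.199; P(X=0 | Y=3) = 0.082/0.199 = 0.4121.
Difference = -0.093.

-0.093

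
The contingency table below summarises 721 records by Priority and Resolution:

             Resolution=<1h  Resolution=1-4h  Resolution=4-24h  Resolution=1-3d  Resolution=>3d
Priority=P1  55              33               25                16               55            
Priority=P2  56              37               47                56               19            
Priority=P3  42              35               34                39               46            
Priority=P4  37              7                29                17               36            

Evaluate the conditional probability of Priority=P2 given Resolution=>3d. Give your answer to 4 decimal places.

Total with Resolution=>3d: 55 + 19 + 46 + 36 = 156.
P(Priority=P2 | Resolution=>3d) = 19/156 = 0.1218.

0.1218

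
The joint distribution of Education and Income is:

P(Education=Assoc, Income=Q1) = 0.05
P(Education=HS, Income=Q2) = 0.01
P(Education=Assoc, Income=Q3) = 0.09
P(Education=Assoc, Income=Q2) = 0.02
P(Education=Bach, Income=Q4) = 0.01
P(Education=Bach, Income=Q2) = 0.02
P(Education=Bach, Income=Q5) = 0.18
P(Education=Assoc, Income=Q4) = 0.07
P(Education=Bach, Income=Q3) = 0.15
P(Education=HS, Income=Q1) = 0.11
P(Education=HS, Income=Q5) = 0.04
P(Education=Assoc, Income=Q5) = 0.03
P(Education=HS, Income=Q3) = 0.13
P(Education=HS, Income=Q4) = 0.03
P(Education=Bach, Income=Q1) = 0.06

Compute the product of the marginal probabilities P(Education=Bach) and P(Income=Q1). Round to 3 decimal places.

0.092

P(Education=Bach) = 0.06 + 0.02 + 0.15 + 0.01 + 0.18 = 0.42.
P(Income=Q1) = 0.11 + 0.05 + 0.06 = 0.22.
Product: 0.42 × 0.22 = 0.092.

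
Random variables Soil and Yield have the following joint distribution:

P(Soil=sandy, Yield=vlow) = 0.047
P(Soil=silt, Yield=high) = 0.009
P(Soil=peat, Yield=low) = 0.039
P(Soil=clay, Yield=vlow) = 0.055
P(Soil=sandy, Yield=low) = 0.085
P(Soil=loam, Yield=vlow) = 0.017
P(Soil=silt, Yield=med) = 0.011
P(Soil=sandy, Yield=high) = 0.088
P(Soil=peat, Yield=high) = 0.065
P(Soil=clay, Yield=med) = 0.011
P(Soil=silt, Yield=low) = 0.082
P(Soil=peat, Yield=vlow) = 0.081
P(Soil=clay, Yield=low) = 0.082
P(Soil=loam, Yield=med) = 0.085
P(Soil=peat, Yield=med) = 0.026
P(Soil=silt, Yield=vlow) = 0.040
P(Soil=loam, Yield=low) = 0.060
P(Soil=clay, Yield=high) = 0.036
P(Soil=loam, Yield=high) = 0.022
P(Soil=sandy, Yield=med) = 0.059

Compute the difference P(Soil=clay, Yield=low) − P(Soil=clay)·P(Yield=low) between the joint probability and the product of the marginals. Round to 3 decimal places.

P(Soil=clay) = 0.055 + 0.082 + 0.011 + 0.036 = 0.184.
P(Yield=low) = 0.085 + 0.060 + 0.082 + 0.082 + 0.039 = 0.348.
P(Soil=clay, Yield=low) − P(Soil=clay)P(Yield=low) = 0.082 − 0.184×0.348 = 0.018.

0.018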